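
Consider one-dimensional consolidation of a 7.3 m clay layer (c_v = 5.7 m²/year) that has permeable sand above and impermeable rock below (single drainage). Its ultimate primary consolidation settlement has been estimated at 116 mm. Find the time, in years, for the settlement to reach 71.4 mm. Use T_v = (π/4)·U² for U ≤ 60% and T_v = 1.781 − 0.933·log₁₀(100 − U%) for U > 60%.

Drainage path length: H_d = H = 7.3 m (single drainage).
U = S(t)/S_ult = 71.4/116 = 0.6155.
U > 60%: T_v = 1.781 − 0.933·log₁₀(100 − 61.552) = 0.30231.
t = T_v·H_d²/c_v = 0.30231×7.3²/5.7 = 2.826 years.

t ≈ 2.83 years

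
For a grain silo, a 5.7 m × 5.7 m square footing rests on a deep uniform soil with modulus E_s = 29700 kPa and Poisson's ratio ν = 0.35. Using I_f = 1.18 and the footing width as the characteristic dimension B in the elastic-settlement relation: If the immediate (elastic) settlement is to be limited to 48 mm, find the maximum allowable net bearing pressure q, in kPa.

q ≈ 242 kPa

S_e = q·B·(1−ν²)/E_s · I_f  ⇒  q = S_e·E_s / (B·(1−ν²)·I_f).
q = 0.048 × 29700 / (5.7 × 0.8775 × 1.18) = 241.5 kPa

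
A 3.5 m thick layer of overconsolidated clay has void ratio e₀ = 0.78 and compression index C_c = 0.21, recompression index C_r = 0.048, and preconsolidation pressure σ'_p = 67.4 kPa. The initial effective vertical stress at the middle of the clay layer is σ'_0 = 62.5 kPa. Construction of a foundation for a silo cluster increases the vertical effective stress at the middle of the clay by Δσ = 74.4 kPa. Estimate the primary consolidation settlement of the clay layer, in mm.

Final effective stress: σ'_f = 62.5 + 74.4 = 136.9 kPa.
σ'_f = 136.9 > σ'_p = 67.4 kPa, so the stress path crosses the preconsolidation pressure — recompression up to σ'_p, then virgin compression beyond:
S_c = H/(1+e₀)·[C_r·log₁₀(σ'_p/σ'_0) + C_c·log₁₀(σ'_f/σ'_p)]
    = 3.5/1.78 × [0.048×log₁₀(67.4/62.5) + 0.21×log₁₀(136.9/67.4)]
    = 1.9663 × [0.0015734 + 0.064626] = 0.1302 m

S_c ≈ 130 mm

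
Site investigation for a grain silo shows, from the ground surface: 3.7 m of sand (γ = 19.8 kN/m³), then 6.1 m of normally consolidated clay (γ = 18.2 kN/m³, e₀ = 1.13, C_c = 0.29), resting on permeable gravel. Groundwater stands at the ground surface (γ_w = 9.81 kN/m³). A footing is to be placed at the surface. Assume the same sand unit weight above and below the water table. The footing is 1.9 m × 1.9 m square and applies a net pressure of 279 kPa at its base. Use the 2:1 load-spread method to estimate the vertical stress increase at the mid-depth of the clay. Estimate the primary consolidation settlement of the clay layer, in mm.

S_c ≈ 70.3 mm

Mid-depth of clay below the ground surface: z = 3.7 + 6.1/2 = 6.75 m.
Total vertical stress at mid-clay: σ_v = 19.8×3.7 + 18.2×3.05 = 128.77 kPa.
Pore pressure: u = 9.81×(6.75 − 0) = 66.218 kPa.
Initial effective stress: σ'_0 = σ_v − u = 128.77 − 66.218 = 62.552 kPa.
Stress increase at mid-clay by the 2:1 spreading method:
Δσ = qBL/((B+z)(L+z)) = 279×1.9×1.9/((1.9+6.75)(1.9+6.75)) = 13.461 kPa
Final effective stress: σ'_f = σ'_0 + Δσ = 62.552 + 13.461 = 76.013 kPa.
Normally consolidated clay, so the full stress increment lies on the virgin compression line:
S_c = C_c·H/(1+e₀)·log₁₀(σ'_f/σ'_0) = 0.29×6.1/(1+1.13)×log₁₀(76.013/62.552)
    = 0.83052 × 0.084647 = 0.0703 m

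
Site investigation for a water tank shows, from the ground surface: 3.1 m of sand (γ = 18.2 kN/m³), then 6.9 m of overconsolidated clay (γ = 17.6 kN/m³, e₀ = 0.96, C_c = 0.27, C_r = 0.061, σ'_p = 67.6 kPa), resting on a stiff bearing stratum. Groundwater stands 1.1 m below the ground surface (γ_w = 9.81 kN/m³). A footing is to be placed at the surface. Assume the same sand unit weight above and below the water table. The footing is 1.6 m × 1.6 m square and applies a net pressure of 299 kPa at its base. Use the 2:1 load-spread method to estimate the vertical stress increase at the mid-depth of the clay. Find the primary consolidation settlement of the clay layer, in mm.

S_c ≈ 49.6 mm

Mid-depth of clay below the ground surface: z = 3.1 + 6.9/2 = 6.55 m.
Total vertical stress at mid-clay: σ_v = 18.2×3.1 + 17.6×3.45 = 117.14 kPa.
Pore pressure: u = 9.81×(6.55 − 1.1) = 53.465 kPa.
Initial effective stress: σ'_0 = σ_v − u = 117.14 − 53.465 = 63.675 kPa.
Stress increase at mid-clay by the 2:1 spreading method:
Δσ = qBL/((B+z)(L+z)) = 299×1.6×1.6/((1.6+6.55)(1.6+6.55)) = 11.524 kPa
Final effective stress: σ'_f = 63.675 + 11.524 = 75.199 kPa.
σ'_f = 75.199 > σ'_p = 67.6 kPa, so the stress path crosses the preconsolidation pressure — recompression up to σ'_p, then virgin compression beyond:
S_c = H/(1+e₀)·[C_r·log₁₀(σ'_p/σ'_0) + C_c·log₁₀(σ'_f/σ'_p)]
    = 6.9/1.96 × [0.061×log₁₀(67.6/63.675) + 0.27×log₁₀(75.199/67.6)]
    = 3.5204 × [0.0015846 + 0.012492] = 0.04956 m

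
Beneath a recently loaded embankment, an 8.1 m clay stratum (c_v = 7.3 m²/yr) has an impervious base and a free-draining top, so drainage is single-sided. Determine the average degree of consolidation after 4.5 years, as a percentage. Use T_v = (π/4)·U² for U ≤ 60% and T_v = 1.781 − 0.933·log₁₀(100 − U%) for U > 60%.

U ≈ 76.4 %

Drainage path length: H_d = H = 8.1 m (single drainage).
T_v = c_v·t/H_d² = 7.3×4.5/8.1² = 0.50069.
T_v = 0.50069 corresponds to the U > 60% branch:
U = 1 − 10^((1.781 − T_v)/0.933)/100 = 0.7644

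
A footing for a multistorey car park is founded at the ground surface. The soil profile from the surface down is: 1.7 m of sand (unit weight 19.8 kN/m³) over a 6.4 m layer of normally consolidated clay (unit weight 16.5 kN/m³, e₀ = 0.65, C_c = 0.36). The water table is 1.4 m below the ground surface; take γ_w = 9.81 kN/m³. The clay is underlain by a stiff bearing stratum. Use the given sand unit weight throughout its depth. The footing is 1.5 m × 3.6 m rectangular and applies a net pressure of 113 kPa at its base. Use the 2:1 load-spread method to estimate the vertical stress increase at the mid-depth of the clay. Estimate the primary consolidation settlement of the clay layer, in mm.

Mid-depth of clay below the ground surface: z = 1.7 + 6.4/2 = 4.9 m.
Total vertical stress at mid-clay: σ_v = 19.8×1.7 + 16.5×3.2 = 86.46 kPa.
Pore pressure: u = 9.81×(4.9 − 1.4) = 34.335 kPa.
Initial effective stress: σ'_0 = σ_v − u = 86.46 − 34.335 = 52.125 kPa.
Stress increase at mid-clay by the 2:1 spreading method:
Δσ = qBL/((B+z)(L+z)) = 113×1.5×3.6/((1.5+4.9)(3.6+4.9)) = 11.217 kPa
Final effective stress: σ'_f = σ'_0 + Δσ = 52.125 + 11.217 = 63.342 kPa.
Normally consolidated clay, so the full stress increment lies on the virgin compression line:
S_c = C_c·H/(1+e₀)·log₁₀(σ'_f/σ'_0) = 0.36×6.4/(1+0.65)×log₁₀(63.342/52.125)
    = 1.3964 × 0.084646 = 0.1182 m

S_c ≈ 118 mm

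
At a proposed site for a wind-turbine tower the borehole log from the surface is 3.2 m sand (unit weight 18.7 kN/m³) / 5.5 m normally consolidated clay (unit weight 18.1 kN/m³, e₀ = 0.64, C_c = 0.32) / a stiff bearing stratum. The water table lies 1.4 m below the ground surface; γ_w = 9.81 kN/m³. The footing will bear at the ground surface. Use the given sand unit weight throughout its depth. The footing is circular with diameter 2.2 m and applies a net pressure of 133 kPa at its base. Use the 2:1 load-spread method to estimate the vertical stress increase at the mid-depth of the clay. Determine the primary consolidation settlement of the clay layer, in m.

S_c ≈ 0.0648 m

Mid-depth of clay below the ground surface: z = 3.2 + 5.5/2 = 5.95 m.
Total vertical stress at mid-clay: σ_v = 18.7×3.2 + 18.1×2.75 = 109.62 kPa.
Pore pressure: u = 9.81×(5.95 − 1.4) = 44.636 kPa.
Initial effective stress: σ'_0 = σ_v − u = 109.62 − 44.636 = 64.984 kPa.
Stress increase at mid-clay by the 2:1 spreading method:
Δσ ≈ qD²/(D+z)² = 133×2.2²/(2.2+5.95)² = 9.6913 kPa
Final effective stress: σ'_f = σ'_0 + Δσ = 64.984 + 9.6913 = 74.675 kPa.
Normally consolidated clay, so the full stress increment lies on the virgin compression line:
S_c = C_c·H/(1+e₀)·log₁₀(σ'_f/σ'_0) = 0.32×5.5/(1+0.64)×log₁₀(74.675/64.984)
    = 1.0732 × 0.060369 = 0.06479 m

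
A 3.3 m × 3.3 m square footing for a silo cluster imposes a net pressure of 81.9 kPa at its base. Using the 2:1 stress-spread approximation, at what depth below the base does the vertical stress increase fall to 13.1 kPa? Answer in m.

z ≈ 4.95 m

2:1 spreading — at depth z the loaded area has grown by z in each plan dimension:
qB²/(B+z)² = Δσ_z ⇒ z = B(√(q/Δσ_z) − 1) = 3.3×(√(81.9/13.1) − 1) = 4.951 m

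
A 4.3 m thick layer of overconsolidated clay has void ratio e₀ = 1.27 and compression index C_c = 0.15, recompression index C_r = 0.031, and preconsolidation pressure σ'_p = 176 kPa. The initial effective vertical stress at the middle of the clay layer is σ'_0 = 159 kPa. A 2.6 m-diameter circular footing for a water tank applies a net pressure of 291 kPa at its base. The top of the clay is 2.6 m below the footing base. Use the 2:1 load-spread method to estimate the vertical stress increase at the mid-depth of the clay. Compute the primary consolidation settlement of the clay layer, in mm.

S_c ≈ 15.5 mm

Mid-depth of clay below the footing base: z = 2.6 + 4.3/2 = 4.75 m.
Stress increase at mid-clay by the 2:1 spreading method:
Δσ ≈ qD²/(D+z)² = 291×2.6²/(2.6+4.75)² = 36.414 kPa
Final effective stress: σ'_f = 159 + 36.414 = 195.41 kPa.
σ'_f = 195.41 > σ'_p = 176 kPa, so the stress path crosses the preconsolidation pressure — recompression up to σ'_p, then virgin compression beyond:
S_c = H/(1+e₀)·[C_r·log₁₀(σ'_p/σ'_0) + C_c·log₁₀(σ'_f/σ'_p)]
    = 4.3/2.27 × [0.031×log₁₀(176/159) + 0.15×log₁₀(195.41/176)]
    = 1.8943 × [0.0013676 + 0.0068151] = 0.0155 m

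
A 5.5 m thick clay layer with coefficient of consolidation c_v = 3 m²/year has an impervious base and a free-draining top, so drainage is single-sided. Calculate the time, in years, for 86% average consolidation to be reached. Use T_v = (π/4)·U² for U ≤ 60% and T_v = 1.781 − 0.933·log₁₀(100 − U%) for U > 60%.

Drainage path length: H_d = H = 5.5 m (single drainage).
U > 60%: T_v = 1.781 − 0.933·log₁₀(100 − 86) = 0.71166.
t = T_v·H_d²/c_v = 0.71166×5.5²/3 = 7.176 years.

t ≈ 7.18 years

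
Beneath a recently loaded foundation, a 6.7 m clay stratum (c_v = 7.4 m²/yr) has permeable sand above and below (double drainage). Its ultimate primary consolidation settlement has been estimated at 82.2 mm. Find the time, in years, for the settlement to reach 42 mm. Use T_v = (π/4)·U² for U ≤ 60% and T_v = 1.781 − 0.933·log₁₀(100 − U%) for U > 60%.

t ≈ 0.311 years

Drainage path length: H_d = H/2 = 3.35 m (double drainage).
U = S(t)/S_ult = 42/82.2 = 0.5109.
U ≤ 60%: T_v = (π/4)·U² = (π/4)×0.51095² = 0.20504.
t = T_v·H_d²/c_v = 0.20504×3.35²/7.4 = 0.311 years.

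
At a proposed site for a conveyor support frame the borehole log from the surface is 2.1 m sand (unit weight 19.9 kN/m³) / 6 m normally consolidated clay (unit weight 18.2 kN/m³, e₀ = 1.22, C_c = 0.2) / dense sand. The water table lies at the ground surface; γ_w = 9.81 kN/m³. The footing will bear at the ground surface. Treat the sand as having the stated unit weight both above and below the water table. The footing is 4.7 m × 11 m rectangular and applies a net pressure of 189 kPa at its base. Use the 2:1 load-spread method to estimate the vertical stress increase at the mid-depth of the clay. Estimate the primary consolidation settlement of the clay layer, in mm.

Mid-depth of clay below the ground surface: z = 2.1 + 6/2 = 5.1 m.
Total vertical stress at mid-clay: σ_v = 19.9×2.1 + 18.2×3 = 96.39 kPa.
Pore pressure: u = 9.81×(5.1 − 0) = 50.031 kPa.
Initial effective stress: σ'_0 = σ_v − u = 96.39 − 50.031 = 46.359 kPa.
Stress increase at mid-clay by the 2:1 spreading method:
Δσ = qBL/((B+z)(L+z)) = 189×4.7×11/((4.7+5.1)(11+5.1)) = 61.93 kPa
Final effective stress: σ'_f = σ'_0 + Δσ = 46.359 + 61.93 = 108.29 kPa.
Normally consolidated clay, so the full stress increment lies on the virgin compression line:
S_c = C_c·H/(1+e₀)·log₁₀(σ'_f/σ'_0) = 0.2×6/(1+1.22)×log₁₀(108.29/46.359)
    = 0.54054 × 0.36845 = 0.1992 m

S_c ≈ 199 mm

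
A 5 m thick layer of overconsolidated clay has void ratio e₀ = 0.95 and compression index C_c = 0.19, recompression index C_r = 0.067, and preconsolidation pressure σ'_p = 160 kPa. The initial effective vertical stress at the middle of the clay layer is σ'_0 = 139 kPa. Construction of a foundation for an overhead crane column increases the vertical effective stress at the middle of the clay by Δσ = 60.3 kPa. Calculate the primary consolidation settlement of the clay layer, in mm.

Final effective stress: σ'_f = 139 + 60.3 = 199.3 kPa.
σ'_f = 199.3 > σ'_p = 160 kPa, so the stress path crosses the preconsolidation pressure — recompression up to σ'_p, then virgin compression beyond:
S_c = H/(1+e₀)·[C_r·log₁₀(σ'_p/σ'_0) + C_c·log₁₀(σ'_f/σ'_p)]
    = 5/1.95 × [0.067×log₁₀(160/139) + 0.19×log₁₀(199.3/160)]
    = 2.5641 × [0.004094 + 0.018124] = 0.05697 m

S_c ≈ 57 mm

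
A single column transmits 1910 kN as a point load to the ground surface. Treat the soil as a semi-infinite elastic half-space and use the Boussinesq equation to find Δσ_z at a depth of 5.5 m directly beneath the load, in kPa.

Boussinesq vertical stress below a point load on an elastic half-space:
Δσ_z = 3P/(2πz²) · [1 + (r/z)²]^(−5/2)
r/z = 0/5.5 = 0; [1+(r/z)²]^(−5/2) = 1.
Δσ_z = 3×1910/(2π×5.5²) × 1 = 30.147 × 1 = 30.15 kPa

Δσ_z ≈ 30.1 kPa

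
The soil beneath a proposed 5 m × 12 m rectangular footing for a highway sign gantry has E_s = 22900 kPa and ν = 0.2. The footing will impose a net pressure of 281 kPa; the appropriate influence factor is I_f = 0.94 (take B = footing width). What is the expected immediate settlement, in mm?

S_e ≈ 55.4 mm

Immediate (elastic) settlement: S_e = q·B·(1−ν²)/E_s · I_f.
S_e = 281 × 5 × (1 − 0.2²) / 22900 × 0.94
    = 281 × 5 × 0.96 / 22900 × 0.94
    = 0.05537 m = 55.37 mm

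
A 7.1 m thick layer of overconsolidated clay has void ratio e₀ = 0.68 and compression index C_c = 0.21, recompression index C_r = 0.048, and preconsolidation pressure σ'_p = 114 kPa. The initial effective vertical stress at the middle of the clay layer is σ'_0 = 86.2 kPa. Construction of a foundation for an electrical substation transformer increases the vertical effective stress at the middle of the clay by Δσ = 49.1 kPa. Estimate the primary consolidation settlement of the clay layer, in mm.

Final effective stress: σ'_f = 86.2 + 49.1 = 135.3 kPa.
σ'_f = 135.3 > σ'_p = 114 kPa, so the stress path crosses the preconsolidation pressure — recompression up to σ'_p, then virgin compression beyond:
S_c = H/(1+e₀)·[C_r·log₁₀(σ'_p/σ'_0) + C_c·log₁₀(σ'_f/σ'_p)]
    = 7.1/1.68 × [0.048×log₁₀(114/86.2) + 0.21×log₁₀(135.3/114)]
    = 4.2262 × [0.0058271 + 0.015623] = 0.09065 m

S_c ≈ 90.7 mm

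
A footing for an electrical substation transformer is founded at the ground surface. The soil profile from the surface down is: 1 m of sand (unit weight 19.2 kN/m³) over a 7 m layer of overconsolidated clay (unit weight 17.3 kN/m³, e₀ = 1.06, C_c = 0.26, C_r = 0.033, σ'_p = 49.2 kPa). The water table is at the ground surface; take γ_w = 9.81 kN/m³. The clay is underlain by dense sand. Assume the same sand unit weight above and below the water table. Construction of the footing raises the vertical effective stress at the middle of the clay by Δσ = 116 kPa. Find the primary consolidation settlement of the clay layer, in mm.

S_c ≈ 448 mm

Mid-depth of clay below the ground surface: z = 1 + 7/2 = 4.5 m.
Total vertical stress at mid-clay: σ_v = 19.2×1 + 17.3×3.5 = 79.75 kPa.
Pore pressure: u = 9.81×(4.5 − 0) = 44.145 kPa.
Initial effective stress: σ'_0 = σ_v − u = 79.75 − 44.145 = 35.605 kPa.
Final effective stress: σ'_f = 35.605 + 116 = 151.6 kPa.
σ'_f = 151.6 > σ'_p = 49.2 kPa, so the stress path crosses the preconsolidation pressure — recompression up to σ'_p, then virgin compression beyond:
S_c = H/(1+e₀)·[C_r·log₁₀(σ'_p/σ'_0) + C_c·log₁₀(σ'_f/σ'_p)]
    = 7/2.06 × [0.033×log₁₀(49.2/35.605) + 0.26×log₁₀(151.6/49.2)]
    = 3.3981 × [0.004635 + 0.12707] = 0.4475 m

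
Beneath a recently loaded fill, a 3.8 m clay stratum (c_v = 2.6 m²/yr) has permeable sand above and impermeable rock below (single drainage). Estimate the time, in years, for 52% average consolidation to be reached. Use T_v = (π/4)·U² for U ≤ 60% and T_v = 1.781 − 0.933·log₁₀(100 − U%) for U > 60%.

Drainage path length: H_d = H = 3.8 m (single drainage).
U ≤ 60%: T_v = (π/4)·U² = (π/4)×0.52² = 0.21237.
t = T_v·H_d²/c_v = 0.21237×3.8²/2.6 = 1.179 years.

t ≈ 1.18 years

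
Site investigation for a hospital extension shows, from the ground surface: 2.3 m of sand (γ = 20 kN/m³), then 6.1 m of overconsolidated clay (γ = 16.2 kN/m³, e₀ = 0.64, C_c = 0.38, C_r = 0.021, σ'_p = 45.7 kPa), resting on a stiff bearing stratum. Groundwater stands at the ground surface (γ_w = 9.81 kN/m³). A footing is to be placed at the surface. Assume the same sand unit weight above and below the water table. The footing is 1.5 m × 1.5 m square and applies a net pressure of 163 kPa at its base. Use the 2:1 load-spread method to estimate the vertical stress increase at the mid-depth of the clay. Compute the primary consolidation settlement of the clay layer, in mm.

Mid-depth of clay below the ground surface: z = 2.3 + 6.1/2 = 5.35 m.
Total vertical stress at mid-clay: σ_v = 20×2.3 + 16.2×3.05 = 95.41 kPa.
Pore pressure: u = 9.81×(5.35 − 0) = 52.483 kPa.
Initial effective stress: σ'_0 = σ_v − u = 95.41 − 52.483 = 42.927 kPa.
Stress increase at mid-clay by the 2:1 spreading method:
Δσ = qBL/((B+z)(L+z)) = 163×1.5×1.5/((1.5+5.35)(1.5+5.35)) = 7.8161 kPa
Final effective stress: σ'_f = 42.927 + 7.8161 = 50.743 kPa.
σ'_f = 50.743 > σ'_p = 45.7 kPa, so the stress path crosses the preconsolidation pressure — recompression up to σ'_p, then virgin compression beyond:
S_c = H/(1+e₀)·[C_r·log₁₀(σ'_p/σ'_0) + C_c·log₁₀(σ'_f/σ'_p)]
    = 6.1/1.64 × [0.021×log₁₀(45.7/42.927) + 0.38×log₁₀(50.743/45.7)]
    = 3.7195 × [0.0005709 + 0.017275] = 0.06638 m

S_c ≈ 66.4 mm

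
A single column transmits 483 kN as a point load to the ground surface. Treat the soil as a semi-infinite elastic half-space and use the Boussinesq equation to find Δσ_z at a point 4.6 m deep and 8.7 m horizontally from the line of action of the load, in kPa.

Boussinesq vertical stress below a point load on an elastic half-space:
Δσ_z = 3P/(2πz²) · [1 + (r/z)²]^(−5/2)
r/z = 8.7/4.6 = 1.8913; [1+(r/z)²]^(−5/2) = 0.022312.
Δσ_z = 3×483/(2π×4.6²) × 0.022312 = 10.899 × 0.022312 = 0.2432 kPa

Δσ_z ≈ 0.243 kPa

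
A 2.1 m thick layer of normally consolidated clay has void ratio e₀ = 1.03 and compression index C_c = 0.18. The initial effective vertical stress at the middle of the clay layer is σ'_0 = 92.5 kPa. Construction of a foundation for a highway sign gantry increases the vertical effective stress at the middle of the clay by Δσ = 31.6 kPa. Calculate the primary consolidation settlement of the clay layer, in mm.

S_c ≈ 23.8 mm

Final effective stress: σ'_f = σ'_0 + Δσ = 92.5 + 31.6 = 124.1 kPa.
Normally consolidated clay, so the full stress increment lies on the virgin compression line:
S_c = C_c·H/(1+e₀)·log₁₀(σ'_f/σ'_0) = 0.18×2.1/(1+1.03)×log₁₀(124.1/92.5)
    = 0.18621 × 0.12763 = 0.02377 m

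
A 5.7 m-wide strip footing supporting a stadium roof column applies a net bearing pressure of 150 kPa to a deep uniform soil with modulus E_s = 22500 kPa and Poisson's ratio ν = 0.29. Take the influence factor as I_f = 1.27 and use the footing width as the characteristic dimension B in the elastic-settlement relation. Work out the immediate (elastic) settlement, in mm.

S_e ≈ 44.2 mm

Immediate (elastic) settlement: S_e = q·B·(1−ν²)/E_s · I_f.
S_e = 150 × 5.7 × (1 − 0.29²) / 22500 × 1.27
    = 150 × 5.7 × 0.9159 / 22500 × 1.27
    = 0.0442 m = 44.2 mm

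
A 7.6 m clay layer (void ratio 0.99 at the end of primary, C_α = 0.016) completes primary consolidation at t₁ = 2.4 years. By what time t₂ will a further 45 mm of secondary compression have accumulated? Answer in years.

S_s = C_α·H/(1+e_p)·log₁₀(t₂/t₁) ⇒ log₁₀(t₂/t₁) = S_s·(1+e_p)/(C_α·H).
log₁₀(t₂/t₁) = 0.045 × (1+0.99) / (0.016×7.6) = 0.7364
t₂ = t₁ × 10^0.7364 = 2.4 × 5.45 = 13.08 years

t₂ ≈ 13.1 years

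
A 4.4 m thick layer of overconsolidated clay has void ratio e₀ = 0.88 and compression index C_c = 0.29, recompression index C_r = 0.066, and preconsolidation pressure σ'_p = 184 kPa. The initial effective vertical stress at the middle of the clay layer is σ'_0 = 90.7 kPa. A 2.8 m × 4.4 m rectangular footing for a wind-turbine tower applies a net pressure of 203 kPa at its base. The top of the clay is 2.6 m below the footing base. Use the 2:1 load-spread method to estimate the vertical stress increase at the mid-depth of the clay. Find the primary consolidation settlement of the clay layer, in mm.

S_c ≈ 22.3 mm

Mid-depth of clay below the footing base: z = 2.6 + 4.4/2 = 4.8 m.
Stress increase at mid-clay by the 2:1 spreading method:
Δσ = qBL/((B+z)(L+z)) = 203×2.8×4.4/((2.8+4.8)(4.4+4.8)) = 35.769 kPa
Final effective stress: σ'_f = 90.7 + 35.769 = 126.47 kPa.
σ'_f = 126.47 ≤ σ'_p = 184 kPa, so the clay remains overconsolidated and only the recompression index applies:
S_c = C_r·H/(1+e₀)·log₁₀(σ'_f/σ'_0) = 0.066×4.4/1.88×log₁₀(126.47/90.7)
    = 0.15447 × 0.14438 = 0.0223 m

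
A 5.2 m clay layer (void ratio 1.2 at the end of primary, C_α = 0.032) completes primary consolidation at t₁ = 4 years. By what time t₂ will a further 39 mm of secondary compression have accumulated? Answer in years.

t₂ ≈ 13.1 years

S_s = C_α·H/(1+e_p)·log₁₀(t₂/t₁) ⇒ log₁₀(t₂/t₁) = S_s·(1+e_p)/(C_α·H).
log₁₀(t₂/t₁) = 0.039 × (1+1.2) / (0.032×5.2) = 0.5156
t₂ = t₁ × 10^0.5156 = 4 × 3.278 = 13.11 years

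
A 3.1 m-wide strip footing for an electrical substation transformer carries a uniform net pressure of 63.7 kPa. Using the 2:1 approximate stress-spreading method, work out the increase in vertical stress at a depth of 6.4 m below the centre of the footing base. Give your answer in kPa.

By the 2:1 method the load spreads at 1 horizontal : 2 vertical, so at depth z the loaded area has grown by z in each plan dimension:
Δσ = qB/(B+z) = 63.7×3.1/(3.1+6.4) = 20.786 kPa

Δσ_z ≈ 20.8 kPa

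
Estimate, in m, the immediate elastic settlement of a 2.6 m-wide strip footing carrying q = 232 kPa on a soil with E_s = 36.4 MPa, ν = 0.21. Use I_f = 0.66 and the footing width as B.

S_e ≈ 0.0105 m

Immediate (elastic) settlement: S_e = q·B·(1−ν²)/E_s · I_f.
E_s = 36.4 MPa = 36400 kPa.
S_e = 232 × 2.6 × (1 − 0.21²) / 36400 × 0.66
    = 232 × 2.6 × 0.9559 / 36400 × 0.66
    = 0.01045 m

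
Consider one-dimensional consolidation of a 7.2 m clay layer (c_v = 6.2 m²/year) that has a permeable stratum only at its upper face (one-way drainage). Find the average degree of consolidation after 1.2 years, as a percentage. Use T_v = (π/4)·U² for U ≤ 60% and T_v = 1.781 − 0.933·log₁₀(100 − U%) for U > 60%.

Drainage path length: H_d = H = 7.2 m (single drainage).
T_v = c_v·t/H_d² = 6.2×1.2/7.2² = 0.14352.
T_v = 0.14352 corresponds to the U ≤ 60% branch:
U = √(4T_v/π) = 0.4275

U ≈ 42.7 %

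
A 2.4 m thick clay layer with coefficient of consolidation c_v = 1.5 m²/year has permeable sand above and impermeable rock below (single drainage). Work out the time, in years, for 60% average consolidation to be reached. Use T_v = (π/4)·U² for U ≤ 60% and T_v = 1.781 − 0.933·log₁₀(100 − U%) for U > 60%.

t ≈ 1.09 years

Drainage path length: H_d = H = 2.4 m (single drainage).
U ≤ 60%: T_v = (π/4)·U² = (π/4)×0.6² = 0.28274.
t = T_v·H_d²/c_v = 0.28274×2.4²/1.5 = 1.086 years.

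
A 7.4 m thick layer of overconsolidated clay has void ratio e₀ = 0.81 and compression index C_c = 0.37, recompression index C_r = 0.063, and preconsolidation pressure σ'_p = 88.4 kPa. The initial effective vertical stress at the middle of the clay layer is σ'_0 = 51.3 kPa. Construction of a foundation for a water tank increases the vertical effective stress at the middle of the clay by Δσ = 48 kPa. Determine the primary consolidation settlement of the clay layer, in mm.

Final effective stress: σ'_f = 51.3 + 48 = 99.3 kPa.
σ'_f = 99.3 > σ'_p = 88.4 kPa, so the stress path crosses the preconsolidation pressure — recompression up to σ'_p, then virgin compression beyond:
S_c = H/(1+e₀)·[C_r·log₁₀(σ'_p/σ'_0) + C_c·log₁₀(σ'_f/σ'_p)]
    = 7.4/1.81 × [0.063×log₁₀(88.4/51.3) + 0.37×log₁₀(99.3/88.4)]
    = 4.0884 × [0.014889 + 0.018684] = 0.1373 m

S_c ≈ 137 mm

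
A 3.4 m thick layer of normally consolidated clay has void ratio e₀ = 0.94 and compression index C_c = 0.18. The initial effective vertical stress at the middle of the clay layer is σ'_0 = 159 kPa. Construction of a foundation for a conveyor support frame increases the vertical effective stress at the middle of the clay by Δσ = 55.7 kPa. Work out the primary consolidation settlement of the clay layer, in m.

Final effective stress: σ'_f = σ'_0 + Δσ = 159 + 55.7 = 214.7 kPa.
Normally consolidated clay, so the full stress increment lies on the virgin compression line:
S_c = C_c·H/(1+e₀)·log₁₀(σ'_f/σ'_0) = 0.18×3.4/(1+0.94)×log₁₀(214.7/159)
    = 0.31546 × 0.13043 = 0.04115 m

S_c ≈ 0.0411 m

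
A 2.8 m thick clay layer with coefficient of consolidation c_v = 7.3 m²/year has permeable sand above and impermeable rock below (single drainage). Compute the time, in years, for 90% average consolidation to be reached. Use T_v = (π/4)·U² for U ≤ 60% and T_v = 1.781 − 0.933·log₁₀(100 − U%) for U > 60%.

t ≈ 0.911 years

Drainage path length: H_d = H = 2.8 m (single drainage).
U > 60%: T_v = 1.781 − 0.933·log₁₀(100 − 90) = 0.848.
t = T_v·H_d²/c_v = 0.848×2.8²/7.3 = 0.9107 years.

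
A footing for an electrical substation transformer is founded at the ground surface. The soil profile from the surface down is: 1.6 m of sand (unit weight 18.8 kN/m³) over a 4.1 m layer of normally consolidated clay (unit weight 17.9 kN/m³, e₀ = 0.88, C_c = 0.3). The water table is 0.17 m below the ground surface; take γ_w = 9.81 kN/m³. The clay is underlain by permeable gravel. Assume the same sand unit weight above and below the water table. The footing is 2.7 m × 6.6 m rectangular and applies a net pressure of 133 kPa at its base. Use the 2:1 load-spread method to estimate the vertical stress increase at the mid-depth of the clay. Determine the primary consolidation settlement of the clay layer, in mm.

S_c ≈ 213 mm

Mid-depth of clay below the ground surface: z = 1.6 + 4.1/2 = 3.65 m.
Total vertical stress at mid-clay: σ_v = 18.8×1.6 + 17.9×2.05 = 66.775 kPa.
Pore pressure: u = 9.81×(3.65 − 0.17) = 34.139 kPa.
Initial effective stress: σ'_0 = σ_v − u = 66.775 − 34.139 = 32.636 kPa.
Stress increase at mid-clay by the 2:1 spreading method:
Δσ = qBL/((B+z)(L+z)) = 133×2.7×6.6/((2.7+3.65)(6.6+3.65)) = 36.413 kPa
Final effective stress: σ'_f = σ'_0 + Δσ = 32.636 + 36.413 = 69.049 kPa.
Normally consolidated clay, so the full stress increment lies on the virgin compression line:
S_c = C_c·H/(1+e₀)·log₁₀(σ'_f/σ'_0) = 0.3×4.1/(1+0.88)×log₁₀(69.049/32.636)
    = 0.65426 × 0.32546 = 0.2129 m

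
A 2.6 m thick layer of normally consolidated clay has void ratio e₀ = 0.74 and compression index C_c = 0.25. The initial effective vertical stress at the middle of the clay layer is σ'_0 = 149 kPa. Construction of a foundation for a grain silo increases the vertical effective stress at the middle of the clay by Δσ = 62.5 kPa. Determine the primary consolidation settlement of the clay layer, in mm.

Final effective stress: σ'_f = σ'_0 + Δσ = 149 + 62.5 = 211.5 kPa.
Normally consolidated clay, so the full stress increment lies on the virgin compression line:
S_c = C_c·H/(1+e₀)·log₁₀(σ'_f/σ'_0) = 0.25×2.6/(1+0.74)×log₁₀(211.5/149)
    = 0.37356 × 0.15212 = 0.05683 m

S_c ≈ 56.8 mm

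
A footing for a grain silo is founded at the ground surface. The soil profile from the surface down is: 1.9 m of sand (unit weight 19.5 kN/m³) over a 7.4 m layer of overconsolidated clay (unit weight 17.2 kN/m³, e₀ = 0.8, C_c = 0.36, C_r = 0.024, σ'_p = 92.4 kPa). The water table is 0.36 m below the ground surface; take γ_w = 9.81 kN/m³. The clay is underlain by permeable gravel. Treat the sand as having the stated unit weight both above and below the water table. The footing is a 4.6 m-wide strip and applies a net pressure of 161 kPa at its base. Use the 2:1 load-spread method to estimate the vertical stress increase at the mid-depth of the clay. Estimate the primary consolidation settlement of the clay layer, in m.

S_c ≈ 0.205 m

Mid-depth of clay below the ground surface: z = 1.9 + 7.4/2 = 5.6 m.
Total vertical stress at mid-clay: σ_v = 19.5×1.9 + 17.2×3.7 = 100.69 kPa.
Pore pressure: u = 9.81×(5.6 − 0.36) = 51.404 kPa.
Initial effective stress: σ'_0 = σ_v − u = 100.69 − 51.404 = 49.286 kPa.
Stress increase at mid-clay by the 2:1 spreading method:
Δσ = qB/(B+z) = 161×4.6/(4.6+5.6) = 72.608 kPa
Final effective stress: σ'_f = 49.286 + 72.608 = 121.89 kPa.
σ'_f = 121.89 > σ'_p = 92.4 kPa, so the stress path crosses the preconsolidation pressure — recompression up to σ'_p, then virgin compression beyond:
S_c = H/(1+e₀)·[C_r·log₁₀(σ'_p/σ'_0) + C_c·log₁₀(σ'_f/σ'_p)]
    = 7.4/1.8 × [0.024×log₁₀(92.4/49.286) + 0.36×log₁₀(121.89/92.4)]
    = 4.1111 × [0.0065508 + 0.043307] = 0.205 m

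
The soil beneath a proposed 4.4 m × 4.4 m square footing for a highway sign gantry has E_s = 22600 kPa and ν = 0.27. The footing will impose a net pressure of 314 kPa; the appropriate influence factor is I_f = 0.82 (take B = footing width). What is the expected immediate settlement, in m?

Immediate (elastic) settlement: S_e = q·B·(1−ν²)/E_s · I_f.
S_e = 314 × 4.4 × (1 − 0.27²) / 22600 × 0.82
    = 314 × 4.4 × 0.9271 / 22600 × 0.82
    = 0.04647 m

S_e ≈ 0.0465 m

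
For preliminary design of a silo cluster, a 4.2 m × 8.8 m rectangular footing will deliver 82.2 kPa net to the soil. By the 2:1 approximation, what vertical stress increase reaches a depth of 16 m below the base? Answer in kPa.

Δσ_z ≈ 6.06 kPa

By the 2:1 method the load spreads at 1 horizontal : 2 vertical, so at depth z the loaded area has grown by z in each plan dimension:
Δσ = qBL/((B+z)(L+z)) = 82.2×4.2×8.8/((4.2+16)(8.8+16)) = 6.0646 kPa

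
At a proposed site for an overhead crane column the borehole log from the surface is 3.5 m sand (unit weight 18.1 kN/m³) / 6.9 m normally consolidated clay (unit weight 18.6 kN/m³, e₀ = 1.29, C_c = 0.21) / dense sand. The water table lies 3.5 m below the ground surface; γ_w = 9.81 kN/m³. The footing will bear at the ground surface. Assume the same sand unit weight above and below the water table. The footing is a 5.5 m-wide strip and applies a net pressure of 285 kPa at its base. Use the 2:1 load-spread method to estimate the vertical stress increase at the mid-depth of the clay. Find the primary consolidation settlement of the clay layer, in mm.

Mid-depth of clay below the ground surface: z = 3.5 + 6.9/2 = 6.95 m.
Total vertical stress at mid-clay: σ_v = 18.1×3.5 + 18.6×3.45 = 127.52 kPa.
Pore pressure: u = 9.81×(6.95 − 3.5) = 33.845 kPa.
Initial effective stress: σ'_0 = σ_v − u = 127.52 − 33.845 = 93.675 kPa.
Stress increase at mid-clay by the 2:1 spreading method:
Δσ = qB/(B+z) = 285×5.5/(5.5+6.95) = 125.9 kPa
Final effective stress: σ'_f = σ'_0 + Δσ = 93.675 + 125.9 = 219.57 kPa.
Normally consolidated clay, so the full stress increment lies on the virgin compression line:
S_c = C_c·H/(1+e₀)·log₁₀(σ'_f/σ'_0) = 0.21×6.9/(1+1.29)×log₁₀(219.57/93.675)
    = 0.63275 × 0.36995 = 0.2341 m

S_c ≈ 234 mm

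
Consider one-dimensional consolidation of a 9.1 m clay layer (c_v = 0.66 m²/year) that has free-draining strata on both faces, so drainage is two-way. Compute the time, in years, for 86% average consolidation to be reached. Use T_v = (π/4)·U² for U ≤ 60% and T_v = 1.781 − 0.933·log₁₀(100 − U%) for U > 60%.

t ≈ 22.3 years

Drainage path length: H_d = H/2 = 4.55 m (double drainage).
U > 60%: T_v = 1.781 − 0.933·log₁₀(100 − 86) = 0.71166.
t = T_v·H_d²/c_v = 0.71166×4.55²/0.66 = 22.32 years.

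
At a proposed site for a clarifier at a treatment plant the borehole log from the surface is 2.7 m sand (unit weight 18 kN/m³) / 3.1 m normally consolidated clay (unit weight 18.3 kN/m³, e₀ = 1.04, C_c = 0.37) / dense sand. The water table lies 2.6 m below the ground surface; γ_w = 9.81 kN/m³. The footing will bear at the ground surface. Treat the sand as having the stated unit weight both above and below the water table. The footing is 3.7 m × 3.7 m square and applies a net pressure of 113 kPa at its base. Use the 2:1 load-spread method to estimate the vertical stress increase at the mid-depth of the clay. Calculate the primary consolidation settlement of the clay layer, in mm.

S_c ≈ 82.6 mm

Mid-depth of clay below the ground surface: z = 2.7 + 3.1/2 = 4.25 m.
Total vertical stress at mid-clay: σ_v = 18×2.7 + 18.3×1.55 = 76.965 kPa.
Pore pressure: u = 9.81×(4.25 − 2.6) = 16.186 kPa.
Initial effective stress: σ'_0 = σ_v − u = 76.965 − 16.186 = 60.779 kPa.
Stress increase at mid-clay by the 2:1 spreading method:
Δσ = qBL/((B+z)(L+z)) = 113×3.7×3.7/((3.7+4.25)(3.7+4.25)) = 24.476 kPa
Final effective stress: σ'_f = σ'_0 + Δσ = 60.779 + 24.476 = 85.255 kPa.
Normally consolidated clay, so the full stress increment lies on the virgin compression line:
S_c = C_c·H/(1+e₀)·log₁₀(σ'_f/σ'_0) = 0.37×3.1/(1+1.04)×log₁₀(85.255/60.779)
    = 0.56225 × 0.14697 = 0.08263 m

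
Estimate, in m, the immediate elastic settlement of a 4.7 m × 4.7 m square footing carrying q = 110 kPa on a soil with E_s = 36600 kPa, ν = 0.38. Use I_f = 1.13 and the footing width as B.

Immediate (elastic) settlement: S_e = q·B·(1−ν²)/E_s · I_f.
S_e = 110 × 4.7 × (1 − 0.38²) / 36600 × 1.13
    = 110 × 4.7 × 0.8556 / 36600 × 1.13
    = 0.01366 m

S_e ≈ 0.0137 m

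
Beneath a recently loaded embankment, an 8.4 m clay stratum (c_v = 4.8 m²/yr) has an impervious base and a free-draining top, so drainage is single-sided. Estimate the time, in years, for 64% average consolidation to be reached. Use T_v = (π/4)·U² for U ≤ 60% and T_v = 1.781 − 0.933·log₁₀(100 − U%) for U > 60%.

t ≈ 4.84 years

Drainage path length: H_d = H = 8.4 m (single drainage).
U > 60%: T_v = 1.781 − 0.933·log₁₀(100 − 64) = 0.32897.
t = T_v·H_d²/c_v = 0.32897×8.4²/4.8 = 4.836 years.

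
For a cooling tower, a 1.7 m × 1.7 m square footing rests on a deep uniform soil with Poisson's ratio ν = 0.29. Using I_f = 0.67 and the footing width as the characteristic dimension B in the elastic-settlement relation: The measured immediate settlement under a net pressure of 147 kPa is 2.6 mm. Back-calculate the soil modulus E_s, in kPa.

E_s ≈ 59000 kPa

S_e = q·B·(1−ν²)/E_s · I_f  ⇒  E_s = q·B·(1−ν²)·I_f / S_e.
E_s = 147 × 1.7 × 0.9159 × 0.67 / 0.0026 = 58980 kPa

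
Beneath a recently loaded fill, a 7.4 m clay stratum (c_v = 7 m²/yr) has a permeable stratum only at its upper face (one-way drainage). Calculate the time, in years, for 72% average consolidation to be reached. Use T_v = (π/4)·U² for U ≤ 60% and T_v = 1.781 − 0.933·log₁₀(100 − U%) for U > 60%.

Drainage path length: H_d = H = 7.4 m (single drainage).
U > 60%: T_v = 1.781 − 0.933·log₁₀(100 − 72) = 0.4308.
t = T_v·H_d²/c_v = 0.4308×7.4²/7 = 3.37 years.

t ≈ 3.37 years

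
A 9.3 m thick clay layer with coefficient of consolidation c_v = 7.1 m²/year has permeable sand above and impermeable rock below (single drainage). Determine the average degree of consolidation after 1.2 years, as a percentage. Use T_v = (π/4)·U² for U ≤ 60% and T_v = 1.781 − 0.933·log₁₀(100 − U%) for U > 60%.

Drainage path length: H_d = H = 9.3 m (single drainage).
T_v = c_v·t/H_d² = 7.1×1.2/9.3² = 0.098508.
T_v = 0.098508 corresponds to the U ≤ 60% branch:
U = √(4T_v/π) = 0.3542

U ≈ 35.4 %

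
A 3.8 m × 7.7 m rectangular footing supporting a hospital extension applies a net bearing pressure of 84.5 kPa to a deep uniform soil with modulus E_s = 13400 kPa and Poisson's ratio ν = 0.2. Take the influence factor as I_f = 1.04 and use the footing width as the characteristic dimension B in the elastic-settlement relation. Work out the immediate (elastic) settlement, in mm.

Immediate (elastic) settlement: S_e = q·B·(1−ν²)/E_s · I_f.
S_e = 84.5 × 3.8 × (1 − 0.2²) / 13400 × 1.04
    = 84.5 × 3.8 × 0.96 / 13400 × 1.04
    = 0.02392 m = 23.92 mm

S_e ≈ 23.9 mm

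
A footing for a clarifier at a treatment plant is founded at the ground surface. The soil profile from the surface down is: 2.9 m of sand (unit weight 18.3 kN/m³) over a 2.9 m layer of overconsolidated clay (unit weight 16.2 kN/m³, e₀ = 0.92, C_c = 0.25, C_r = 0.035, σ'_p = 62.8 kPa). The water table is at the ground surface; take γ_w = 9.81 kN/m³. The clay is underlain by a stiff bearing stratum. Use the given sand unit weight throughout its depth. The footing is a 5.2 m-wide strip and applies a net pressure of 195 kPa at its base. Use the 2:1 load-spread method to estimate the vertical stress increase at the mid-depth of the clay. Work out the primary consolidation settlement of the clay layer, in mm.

Mid-depth of clay below the ground surface: z = 2.9 + 2.9/2 = 4.35 m.
Total vertical stress at mid-clay: σ_v = 18.3×2.9 + 16.2×1.45 = 76.56 kPa.
Pore pressure: u = 9.81×(4.35 − 0) = 42.673 kPa.
Initial effective stress: σ'_0 = σ_v − u = 76.56 − 42.673 = 33.887 kPa.
Stress increase at mid-clay by the 2:1 spreading method:
Δσ = qB/(B+z) = 195×5.2/(5.2+4.35) = 106.18 kPa
Final effective stress: σ'_f = 33.887 + 106.18 = 140.07 kPa.
σ'_f = 140.07 > σ'_p = 62.8 kPa, so the stress path crosses the preconsolidation pressure — recompression up to σ'_p, then virgin compression beyond:
S_c = H/(1+e₀)·[C_r·log₁₀(σ'_p/σ'_0) + C_c·log₁₀(σ'_f/σ'_p)]
    = 2.9/1.92 × [0.035×log₁₀(62.8/33.887) + 0.25×log₁₀(140.07/62.8)]
    = 1.5104 × [0.0093774 + 0.087096] = 0.1457 m

S_c ≈ 146 mm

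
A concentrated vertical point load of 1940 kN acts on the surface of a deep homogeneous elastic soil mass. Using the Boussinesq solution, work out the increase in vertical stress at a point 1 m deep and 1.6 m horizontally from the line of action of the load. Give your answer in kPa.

Boussinesq vertical stress below a point load on an elastic half-space:
Δσ_z = 3P/(2πz²) · [1 + (r/z)²]^(−5/2)
r/z = 1.6/1 = 1.6; [1+(r/z)²]^(−5/2) = 0.041819.
Δσ_z = 3×1940/(2π×1²) × 0.041819 = 926.28 × 0.041819 = 38.74 kPa

Δσ_z ≈ 38.7 kPa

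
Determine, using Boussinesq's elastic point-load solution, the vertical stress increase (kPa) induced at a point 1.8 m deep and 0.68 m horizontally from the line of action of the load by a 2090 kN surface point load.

Δσ_z ≈ 221 kPa

Boussinesq vertical stress below a point load on an elastic half-space:
Δσ_z = 3P/(2πz²) · [1 + (r/z)²]^(−5/2)
r/z = 0.68/1.8 = 0.37778; [1+(r/z)²]^(−5/2) = 0.7164.
Δσ_z = 3×2090/(2π×1.8²) × 0.7164 = 307.99 × 0.7164 = 220.6 kPa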